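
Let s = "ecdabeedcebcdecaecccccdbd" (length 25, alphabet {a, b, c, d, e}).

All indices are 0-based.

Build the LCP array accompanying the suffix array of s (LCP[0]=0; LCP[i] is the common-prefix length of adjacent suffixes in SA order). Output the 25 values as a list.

[0, 1, 0, 1, 1, 0, 1, 4, 3, 2, 1, 2, 2, 1, 0, 1, 1, 1, 1, 0, 1, 2, 2, 1, 1]

sorted suffixes:
  #0 SA[0]=3  'abeedcebcdecaecccccdbd'
  #1 SA[1]=15  'aecccccdbd'
  #2 SA[2]=10  'bcdecaecccccdbd'
  #3 SA[3]=23  'bd'
  #4 SA[4]=4  'beedcebcdecaecccccdbd'
  #5 SA[5]=14  'caecccccdbd'
  #6 SA[6]=17  'cccccdbd'
  #7 SA[7]=18  'ccccdbd'
  #8 SA[8]=19  'cccdbd'
  #9 SA[9]=20  'ccdbd'
  #10 SA[10]=1  'cdabeedcebcdecaecccccdbd'
  #11 SA[11]=21  'cdbd'
  #12 SA[12]=11  'cdecaecccccdbd'
  #13 SA[13]=8  'cebcdecaecccccdbd'
  #14 SA[14]=24  'd'
  #15 SA[15]=2  'dabeedcebcdecaecccccdbd'
  #16 SA[16]=22  'dbd'
  #17 SA[17]=7  'dcebcdecaecccccdbd'
  #18 SA[18]=12  'decaecccccdbd'
  #19 SA[19]=9  'ebcdecaecccccdbd'
  #20 SA[20]=13  'ecaecccccdbd'
  #21 SA[21]=16  'ecccccdbd'
  #22 SA[22]=0  'ecdabeedcebcdecaecccccdbd'
  #23 SA[23]=6  'edcebcdecaecccccdbd'
  #24 SA[24]=5  'eedcebcdecaecccccdbd'

SA = [3, 15, 10, 23, 4, 14, 17, 18, 19, 20, 1, 21, 11, 8, 24, 2, 22, 7, 12, 9, 13, 16, 0, 6, 5]
[i] adj suffixes → lcp
  [1] 3/15 → 1 ('a')
  [2] 15/10 → 0 ('')
  [3] 10/23 → 1 ('b')
  [4] 23/4 → 1 ('b')
  [5] 4/14 → 0 ('')
  [6] 14/17 → 1 ('c')
  [7] 17/18 → 4 ('cccc')
  [8] 18/19 → 3 ('ccc')
  [9] 19/20 → 2 ('cc')
  [10] 20/1 → 1 ('c')
  [11] 1/21 → 2 ('cd')
  [12] 21/11 → 2 ('cd')
  [13] 11/8 → 1 ('c')
  [14] 8/24 → 0 ('')
  [15] 24/2 → 1 ('d')
  [16] 2/22 → 1 ('d')
  [17] 22/7 → 1 ('d')
  [18] 7/12 → 1 ('d')
  [19] 12/9 → 0 ('')
  [20] 9/13 → 1 ('e')
  [21] 13/16 → 2 ('ec')
  [22] 16/0 → 2 ('ec')
  [23] 0/6 → 1 ('e')
  [24] 6/5 → 1 ('e')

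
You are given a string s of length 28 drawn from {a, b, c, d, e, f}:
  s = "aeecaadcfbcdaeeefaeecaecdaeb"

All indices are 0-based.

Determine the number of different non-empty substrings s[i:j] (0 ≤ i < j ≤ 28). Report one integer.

362

rank→(start, suffix):
  0 → (4, 'aadcfbcdaeeefaeecaecdaeb')
  1 → (5, 'adcfbcdaeeefaeecaecdaeb')
  2 → (25, 'aeb')
  3 → (21, 'aecdaeb')
  4 → (0, 'aeecaadcfbcdaeeefaeecaecdaeb')
  5 → (17, 'aeecaecdaeb')
  6 → (12, 'aeeefaeecaecdaeb')
  7 → (27, 'b')
  8 → (9, 'bcdaeeefaeecaecdaeb')
  9 → (3, 'caadcfbcdaeeefaeecaecdaeb')
  10 → (20, 'caecdaeb')
  11 → (23, 'cdaeb')
  12 → (10, 'cdaeeefaeecaecdaeb')
  13 → (7, 'cfbcdaeeefaeecaecdaeb')
  14 → (24, 'daeb')
  15 → (11, 'daeeefaeecaecdaeb')
  16 → (6, 'dcfbcdaeeefaeecaecdaeb')
  17 → (26, 'eb')
  18 → (2, 'ecaadcfbcdaeeefaeecaecdaeb')
  19 → (19, 'ecaecdaeb')
  20 → (22, 'ecdaeb')
  21 → (1, 'eecaadcfbcdaeeefaeecaecdaeb')
  22 → (18, 'eecaecdaeb')
  23 → (13, 'eeefaeecaecdaeb')
  24 → (14, 'eefaeecaecdaeb')
  25 → (15, 'efaeecaecdaeb')
  26 → (16, 'faeecaecdaeb')
  27 → (8, 'fbcdaeeefaeecaecdaeb')

SA = [4, 5, 25, 21, 0, 17, 12, 27, 9, 3, 20, 23, 10, 7, 24, 11, 6, 26, 2, 19, 22, 1, 18, 13, 14, 15, 16, 8]
i: (SA[i-1],SA[i]) lcp shared
  1: (4,5) 1 'a'
  2: (5,25) 1 'a'
  3: (25,21) 2 'ae'
  4: (21,0) 2 'ae'
  5: (0,17) 5 'aeeca'
  6: (17,12) 3 'aee'
  7: (12,27) 0 ''
  8: (27,9) 1 'b'
  9: (9,3) 0 ''
  10: (3,20) 2 'ca'
  11: (20,23) 1 'c'
  12: (23,10) 4 'cdae'
  13: (10,7) 1 'c'
  14: (7,24) 0 ''
  15: (24,11) 3 'dae'
  16: (11,6) 1 'd'
  17: (6,26) 0 ''
  18: (26,2) 1 'e'
  19: (2,19) 3 'eca'
  20: (19,22) 2 'ec'
  21: (22,1) 1 'e'
  22: (1,18) 4 'eeca'
  23: (18,13) 2 'ee'
  24: (13,14) 2 'ee'
  25: (14,15) 1 'e'
  26: (15,16) 0 ''
  27: (16,8) 1 'f'

n(n+1)/2 = 28·29/2 = 406
Σ LCP = 0 + 1 + 1 + 2 + 2 + 5 + 3 + 0 + 1 + 0 + 2 + 1 + 4 + 1 + 0 + 3 + 1 + 0 + 1 + 3 + 2 + 1 + 4 + 2 + 2 + 1 + 0 + 1 = 44
distinct = 406 − 44 = 362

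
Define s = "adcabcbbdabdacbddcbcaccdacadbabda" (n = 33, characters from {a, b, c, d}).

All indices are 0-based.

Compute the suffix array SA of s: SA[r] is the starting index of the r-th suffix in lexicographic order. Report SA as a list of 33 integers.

[32, 3, 29, 9, 24, 12, 20, 26, 0, 28, 6, 18, 4, 30, 7, 10, 14, 2, 19, 25, 5, 17, 13, 21, 22, 31, 8, 23, 11, 27, 1, 16, 15]

rank | idx | suffix
   0 |  32 | a
   1 |   3 | abcbbdabdacbddcbcaccdacadbabda
   2 |  29 | abda
   3 |   9 | abdacbddcbcaccdacadbabda
   4 |  24 | acadbabda
   5 |  12 | acbddcbcaccdacadbabda
   6 |  20 | accdacadbabda
   7 |  26 | adbabda
   8 |   0 | adcabcbbdabdacbddcbcaccdacadbabda
   9 |  28 | babda
  10 |   6 | bbdabdacbddcbcaccdacadbabda
  11 |  18 | bcaccdacadbabda
  12 |   4 | bcbbdabdacbddcbcaccdacadbabda
  13 |  30 | bda
  14 |   7 | bdabdacbddcbcaccdacadbabda
  15 |  10 | bdacbddcbcaccdacadbabda
  16 |  14 | bddcbcaccdacadbabda
  17 |   2 | cabcbbdabdacbddcbcaccdacadbabda
  18 |  19 | caccdacadbabda
  19 |  25 | cadbabda
  20 |   5 | cbbdabdacbddcbcaccdacadbabda
  21 |  17 | cbcaccdacadbabda
  22 |  13 | cbddcbcaccdacadbabda
  23 |  21 | ccdacadbabda
  24 |  22 | cdacadbabda
  25 |  31 | da
  26 |   8 | dabdacbddcbcaccdacadbabda
  27 |  23 | dacadbabda
  28 |  11 | dacbddcbcaccdacadbabda
  29 |  27 | dbabda
  30 |   1 | dcabcbbdabdacbddcbcaccdacadbabda
  31 |  16 | dcbcaccdacadbabda
  32 |  15 | ddcbcaccdacadbabda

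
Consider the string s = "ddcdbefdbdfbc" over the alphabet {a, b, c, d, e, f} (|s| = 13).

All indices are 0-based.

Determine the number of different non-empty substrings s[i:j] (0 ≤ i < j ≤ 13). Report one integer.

82

rank→(start, suffix):
  0 → (11, 'bc')
  1 → (8, 'bdfbc')
  2 → (4, 'befdbdfbc')
  3 → (12, 'c')
  4 → (2, 'cdbefdbdfbc')
  5 → (7, 'dbdfbc')
  6 → (3, 'dbefdbdfbc')
  7 → (1, 'dcdbefdbdfbc')
  8 → (0, 'ddcdbefdbdfbc')
  9 → (9, 'dfbc')
  10 → (5, 'efdbdfbc')
  11 → (10, 'fbc')
  12 → (6, 'fdbdfbc')

SA = [11, 8, 4, 12, 2, 7, 3, 1, 0, 9, 5, 10, 6]
[i] adj suffixes → lcp
  [1] 11/8 → 1 ('b')
  [2] 8/4 → 1 ('b')
  [3] 4/12 → 0 ('')
  [4] 12/2 → 1 ('c')
  [5] 2/7 → 0 ('')
  [6] 7/3 → 2 ('db')
  [7] 3/1 → 1 ('d')
  [8] 1/0 → 1 ('d')
  [9] 0/9 → 1 ('d')
  [10] 9/5 → 0 ('')
  [11] 5/10 → 0 ('')
  [12] 10/6 → 1 ('f')

n(n+1)/2 = 13·14/2 = 91
Σ LCP = 0 + 1 + 1 + 0 + 1 + 0 + 2 + 1 + 1 + 1 + 0 + 0 + 1 = 9
distinct = 91 − 9 = 82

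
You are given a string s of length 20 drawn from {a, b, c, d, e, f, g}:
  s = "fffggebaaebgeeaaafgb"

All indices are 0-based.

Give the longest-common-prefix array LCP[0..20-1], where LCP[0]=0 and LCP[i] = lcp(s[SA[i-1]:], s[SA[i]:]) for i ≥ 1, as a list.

[0, 2, 2, 1, 1, 0, 1, 1, 0, 1, 2, 1, 0, 2, 1, 2, 0, 1, 2, 1]

sorted suffixes:
  #0 SA[0]=14  'aaafgb'
  #1 SA[1]=7  'aaebgeeaaafgb'
  #2 SA[2]=15  'aafgb'
  #3 SA[3]=8  'aebgeeaaafgb'
  #4 SA[4]=16  'afgb'
  #5 SA[5]=19  'b'
  #6 SA[6]=6  'baaebgeeaaafgb'
  #7 SA[7]=10  'bgeeaaafgb'
  #8 SA[8]=13  'eaaafgb'
  #9 SA[9]=5  'ebaaebgeeaaafgb'
  #10 SA[10]=9  'ebgeeaaafgb'
  #11 SA[11]=12  'eeaaafgb'
  #12 SA[12]=0  'fffggebaaebgeeaaafgb'
  #13 SA[13]=1  'ffggebaaebgeeaaafgb'
  #14 SA[14]=17  'fgb'
  #15 SA[15]=2  'fggebaaebgeeaaafgb'
  #16 SA[16]=18  'gb'
  #17 SA[17]=4  'gebaaebgeeaaafgb'
  #18 SA[18]=11  'geeaaafgb'
  #19 SA[19]=3  'ggebaaebgeeaaafgb'

SA = [14, 7, 15, 8, 16, 19, 6, 10, 13, 5, 9, 12, 0, 1, 17, 2, 18, 4, 11, 3]
[i] adj suffixes → lcp
  [1] 14/7 → 2 ('aa')
  [2] 7/15 → 2 ('aa')
  [3] 15/8 → 1 ('a')
  [4] 8/16 → 1 ('a')
  [5] 16/19 → 0 ('')
  [6] 19/6 → 1 ('b')
  [7] 6/10 → 1 ('b')
  [8] 10/13 → 0 ('')
  [9] 13/5 → 1 ('e')
  [10] 5/9 → 2 ('eb')
  [11] 9/12 → 1 ('e')
  [12] 12/0 → 0 ('')
  [13] 0/1 → 2 ('ff')
  [14] 1/17 → 1 ('f')
  [15] 17/2 → 2 ('fg')
  [16] 2/18 → 0 ('')
  [17] 18/4 → 1 ('g')
  [18] 4/11 → 2 ('ge')
  [19] 11/3 → 1 ('g')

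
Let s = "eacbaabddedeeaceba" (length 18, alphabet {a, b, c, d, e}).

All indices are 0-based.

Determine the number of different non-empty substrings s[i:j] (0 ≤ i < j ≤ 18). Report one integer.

rank | idx | suffix
   0 |  17 | a
   1 |   4 | aabddedeeaceba
   2 |   5 | abddedeeaceba
   3 |   1 | acbaabddedeeaceba
   4 |  13 | aceba
   5 |  16 | ba
   6 |   3 | baabddedeeaceba
   7 |   6 | bddedeeaceba
   8 |   2 | cbaabddedeeaceba
   9 |  14 | ceba
  10 |   7 | ddedeeaceba
  11 |   8 | dedeeaceba
  12 |  10 | deeaceba
  13 |   0 | eacbaabddedeeaceba
  14 |  12 | eaceba
  15 |  15 | eba
  16 |   9 | edeeaceba
  17 |  11 | eeaceba

SA = [17, 4, 5, 1, 13, 16, 3, 6, 2, 14, 7, 8, 10, 0, 12, 15, 9, 11]
rank  pair      lcp
   1  s[17:],s[4:]  1  'a'
   2  s[4:],s[5:]  1  'a'
   3  s[5:],s[1:]  1  'a'
   4  s[1:],s[13:]  2  'ac'
   5  s[13:],s[16:]  0  ''
   6  s[16:],s[3:]  2  'ba'
   7  s[3:],s[6:]  1  'b'
   8  s[6:],s[2:]  0  ''
   9  s[2:],s[14:]  1  'c'
  10  s[14:],s[7:]  0  ''
  11  s[7:],s[8:]  1  'd'
  12  s[8:],s[10:]  2  'de'
  13  s[10:],s[0:]  0  ''
  14  s[0:],s[12:]  3  'eac'
  15  s[12:],s[15:]  1  'e'
  16  s[15:],s[9:]  1  'e'
  17  s[9:],s[11:]  1  'e'

n(n+1)/2 = 18·19/2 = 171
Σ LCP = 0 + 1 + 1 + 1 + 2 + 0 + 2 + 1 + 0 + 1 + 0 + 1 + 2 + 0 + 3 + 1 + 1 + 1 = 18
distinct = 171 − 18 = 153

153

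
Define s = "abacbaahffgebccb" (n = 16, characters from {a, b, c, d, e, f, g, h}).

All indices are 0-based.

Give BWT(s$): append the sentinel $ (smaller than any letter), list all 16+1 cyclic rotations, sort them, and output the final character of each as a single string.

bb$baccaecabghffa

rank  rotation           last
    0  $abacbaahffgebccb  b
    1  aahffgebccb$abacb  b
    2  abacbaahffgebccb$  $
    3  acbaahffgebccb$ab  b
    4  ahffgebccb$abacba  a
    5  b$abacbaahffgebcc  c
    6  baahffgebccb$abac  c
    7  bacbaahffgebccb$a  a
    8  bccb$abacbaahffge  e
    9  cb$abacbaahffgebc  c
   10  cbaahffgebccb$aba  a
   11  ccb$abacbaahffgeb  b
   12  ebccb$abacbaahffg  g
   13  ffgebccb$abacbaah  h
   14  fgebccb$abacbaahf  f
   15  gebccb$abacbaahff  f
   16  hffgebccb$abacbaa  a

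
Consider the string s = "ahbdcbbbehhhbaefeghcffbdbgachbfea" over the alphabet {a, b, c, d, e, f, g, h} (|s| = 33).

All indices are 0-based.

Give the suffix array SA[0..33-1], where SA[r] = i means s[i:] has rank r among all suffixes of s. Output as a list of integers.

[32, 26, 13, 0, 12, 5, 6, 22, 2, 7, 29, 24, 4, 19, 27, 23, 3, 31, 14, 16, 8, 21, 30, 15, 20, 25, 17, 11, 1, 28, 18, 10, 9]

rank→(start, suffix):
  0 → (32, 'a')
  1 → (26, 'achbfea')
  2 → (13, 'aefeghcffbdbgachbfea')
  3 → (0, 'ahbdcbbbehhhbaefeghcffbdbgachbfea')
  4 → (12, 'baefeghcffbdbgachbfea')
  5 → (5, 'bbbehhhbaefeghcffbdbgachbfea')
  6 → (6, 'bbehhhbaefeghcffbdbgachbfea')
  7 → (22, 'bdbgachbfea')
  8 → (2, 'bdcbbbehhhbaefeghcffbdbgachbfea')
  9 → (7, 'behhhbaefeghcffbdbgachbfea')
  10 → (29, 'bfea')
  11 → (24, 'bgachbfea')
  12 → (4, 'cbbbehhhbaefeghcffbdbgachbfea')
  13 → (19, 'cffbdbgachbfea')
  14 → (27, 'chbfea')
  15 → (23, 'dbgachbfea')
  16 → (3, 'dcbbbehhhbaefeghcffbdbgachbfea')
  17 → (31, 'ea')
  18 → (14, 'efeghcffbdbgachbfea')
  19 → (16, 'eghcffbdbgachbfea')
  20 → (8, 'ehhhbaefeghcffbdbgachbfea')
  21 → (21, 'fbdbgachbfea')
  22 → (30, 'fea')
  23 → (15, 'feghcffbdbgachbfea')
  24 → (20, 'ffbdbgachbfea')
  25 → (25, 'gachbfea')
  26 → (17, 'ghcffbdbgachbfea')
  27 → (11, 'hbaefeghcffbdbgachbfea')
  28 → (1, 'hbdcbbbehhhbaefeghcffbdbgachbfea')
  29 → (28, 'hbfea')
  30 → (18, 'hcffbdbgachbfea')
  31 → (10, 'hhbaefeghcffbdbgachbfea')
  32 → (9, 'hhhbaefeghcffbdbgachbfea')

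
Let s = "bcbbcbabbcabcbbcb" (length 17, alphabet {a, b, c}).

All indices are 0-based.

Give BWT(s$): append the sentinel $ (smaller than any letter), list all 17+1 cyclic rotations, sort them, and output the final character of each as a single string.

bbcccaccbbba$bbbbb

rank  rotation            last
    0  $bcbbcbabbcabcbbcb  b
    1  abbcabcbbcb$bcbbcb  b
    2  abcbbcb$bcbbcbabbc  c
    3  b$bcbbcbabbcabcbbc  c
    4  babbcabcbbcb$bcbbc  c
    5  bbcabcbbcb$bcbbcba  a
    6  bbcb$bcbbcbabbcabc  c
    7  bbcbabbcabcbbcb$bc  c
    8  bcabcbbcb$bcbbcbab  b
    9  bcb$bcbbcbabbcabcb  b
   10  bcbabbcabcbbcb$bcb  b
   11  bcbbcb$bcbbcbabbca  a
   12  bcbbcbabbcabcbbcb$  $
   13  cabcbbcb$bcbbcbabb  b
   14  cb$bcbbcbabbcabcbb  b
   15  cbabbcabcbbcb$bcbb  b
   16  cbbcb$bcbbcbabbcab  b
   17  cbbcbabbcabcbbcb$b  b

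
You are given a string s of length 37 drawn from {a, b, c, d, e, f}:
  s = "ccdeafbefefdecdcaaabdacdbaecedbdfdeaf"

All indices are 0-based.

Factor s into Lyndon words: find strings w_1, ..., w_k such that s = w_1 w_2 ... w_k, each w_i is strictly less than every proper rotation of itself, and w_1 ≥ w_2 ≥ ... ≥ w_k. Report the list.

emit factor 1: 'ccde' (i=0, period=4)
emit factor 2: 'afbefefdecdc' (i=4, period=12)
emit factor 3: 'aaabdacdbaecedbdfdeaf' (i=16, period=21)

["ccde", "afbefefdecdc", "aaabdacdbaecedbdfdeaf"]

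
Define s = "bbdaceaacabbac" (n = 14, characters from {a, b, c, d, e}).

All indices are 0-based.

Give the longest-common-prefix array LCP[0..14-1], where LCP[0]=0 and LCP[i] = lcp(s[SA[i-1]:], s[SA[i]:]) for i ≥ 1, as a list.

[0, 1, 1, 2, 2, 0, 1, 2, 1, 0, 1, 1, 0, 0]

sorted suffixes:
  #0 SA[0]=6  'aacabbac'
  #1 SA[1]=9  'abbac'
  #2 SA[2]=12  'ac'
  #3 SA[3]=7  'acabbac'
  #4 SA[4]=3  'aceaacabbac'
  #5 SA[5]=11  'bac'
  #6 SA[6]=10  'bbac'
  #7 SA[7]=0  'bbdaceaacabbac'
  #8 SA[8]=1  'bdaceaacabbac'
  #9 SA[9]=13  'c'
  #10 SA[10]=8  'cabbac'
  #11 SA[11]=4  'ceaacabbac'
  #12 SA[12]=2  'daceaacabbac'
  #13 SA[13]=5  'eaacabbac'

SA = [6, 9, 12, 7, 3, 11, 10, 0, 1, 13, 8, 4, 2, 5]
rank  pair      lcp
   1  s[6:],s[9:]  1  'a'
   2  s[9:],s[12:]  1  'a'
   3  s[12:],s[7:]  2  'ac'
   4  s[7:],s[3:]  2  'ac'
   5  s[3:],s[11:]  0  ''
   6  s[11:],s[10:]  1  'b'
   7  s[10:],s[0:]  2  'bb'
   8  s[0:],s[1:]  1  'b'
   9  s[1:],s[13:]  0  ''
  10  s[13:],s[8:]  1  'c'
  11  s[8:],s[4:]  1  'c'
  12  s[4:],s[2:]  0  ''
  13  s[2:],s[5:]  0  ''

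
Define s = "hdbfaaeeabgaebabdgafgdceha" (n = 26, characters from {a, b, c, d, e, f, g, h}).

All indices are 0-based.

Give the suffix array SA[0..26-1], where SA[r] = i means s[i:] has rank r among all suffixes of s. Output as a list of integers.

rank→(start, suffix):
  0 → (25, 'a')
  1 → (4, 'aaeeabgaebabdgafgdceha')
  2 → (14, 'abdgafgdceha')
  3 → (8, 'abgaebabdgafgdceha')
  4 → (11, 'aebabdgafgdceha')
  5 → (5, 'aeeabgaebabdgafgdceha')
  6 → (18, 'afgdceha')
  7 → (13, 'babdgafgdceha')
  8 → (15, 'bdgafgdceha')
  9 → (2, 'bfaaeeabgaebabdgafgdceha')
  10 → (9, 'bgaebabdgafgdceha')
  11 → (22, 'ceha')
  12 → (1, 'dbfaaeeabgaebabdgafgdceha')
  13 → (21, 'dceha')
  14 → (16, 'dgafgdceha')
  15 → (7, 'eabgaebabdgafgdceha')
  16 → (12, 'ebabdgafgdceha')
  17 → (6, 'eeabgaebabdgafgdceha')
  18 → (23, 'eha')
  19 → (3, 'faaeeabgaebabdgafgdceha')
  20 → (19, 'fgdceha')
  21 → (10, 'gaebabdgafgdceha')
  22 → (17, 'gafgdceha')
  23 → (20, 'gdceha')
  24 → (24, 'ha')
  25 → (0, 'hdbfaaeeabgaebabdgafgdceha')

[25, 4, 14, 8, 11, 5, 18, 13, 15, 2, 9, 22, 1, 21, 16, 7, 12, 6, 23, 3, 19, 10, 17, 20, 24, 0]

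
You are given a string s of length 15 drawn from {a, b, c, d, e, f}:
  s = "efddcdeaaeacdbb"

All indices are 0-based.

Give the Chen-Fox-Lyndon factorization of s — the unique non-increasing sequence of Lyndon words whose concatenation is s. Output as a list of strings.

["ef", "d", "d", "cde", "aaeacdbb"]

emit factor 1: 'ef' (i=0, period=2)
emit factor 2: 'd' (i=2, period=1)
emit factor 3: 'd' (i=3, period=1)
emit factor 4: 'cde' (i=4, period=3)
emit factor 5: 'aaeacdbb' (i=7, period=8)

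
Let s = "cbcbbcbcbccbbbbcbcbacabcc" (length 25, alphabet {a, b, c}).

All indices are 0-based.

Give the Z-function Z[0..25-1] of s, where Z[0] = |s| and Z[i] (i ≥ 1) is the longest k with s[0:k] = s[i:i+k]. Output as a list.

[25, 0, 2, 0, 0, 4, 0, 3, 0, 1, 2, 0, 0, 0, 0, 4, 0, 2, 0, 0, 1, 0, 0, 1, 1]

Z[0]=25
i=1: outside box; Z[1]=0
i=2: outside box; Z[2]=2 extend→box=[2,4)
i=3: min(r-i=1, Z[1]=0)=0; Z[3]=0
i=4: outside box; Z[4]=0
i=5: outside box; Z[5]=4 extend→box=[5,9)
i=6: min(r-i=3, Z[1]=0)=0; Z[6]=0
i=7: min(r-i=2, Z[2]=2)=2; Z[7]=3 extend→box=[7,10)
i=8: min(r-i=2, Z[1]=0)=0; Z[8]=0
i=9: min(r-i=1, Z[2]=2)=1; Z[9]=1
i=10: outside box; Z[10]=2 extend→box=[10,12)
i=11: min(r-i=1, Z[1]=0)=0; Z[11]=0
i=12: outside box; Z[12]=0
i=13: outside box; Z[13]=0
i=14: outside box; Z[14]=0
i=15: outside box; Z[15]=4 extend→box=[15,19)
i=16: min(r-i=3, Z[1]=0)=0; Z[16]=0
i=17: min(r-i=2, Z[2]=2)=2; Z[17]=2
i=18: min(r-i=1, Z[3]=0)=0; Z[18]=0
i=19: outside box; Z[19]=0
i=20: outside box; Z[20]=1 extend→box=[20,21)
i=21: outside box; Z[21]=0
i=22: outside box; Z[22]=0
i=23: outside box; Z[23]=1 extend→box=[23,24)
i=24: outside box; Z[24]=1 extend→box=[24,25)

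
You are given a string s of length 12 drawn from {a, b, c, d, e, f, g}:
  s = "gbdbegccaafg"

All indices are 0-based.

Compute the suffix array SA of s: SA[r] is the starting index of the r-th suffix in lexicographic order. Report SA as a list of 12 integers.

[8, 9, 1, 3, 7, 6, 2, 4, 10, 11, 0, 5]

rank | idx | suffix
   0 |   8 | aafg
   1 |   9 | afg
   2 |   1 | bdbegccaafg
   3 |   3 | begccaafg
   4 |   7 | caafg
   5 |   6 | ccaafg
   6 |   2 | dbegccaafg
   7 |   4 | egccaafg
   8 |  10 | fg
   9 |  11 | g
  10 |   0 | gbdbegccaafg
  11 |   5 | gccaafg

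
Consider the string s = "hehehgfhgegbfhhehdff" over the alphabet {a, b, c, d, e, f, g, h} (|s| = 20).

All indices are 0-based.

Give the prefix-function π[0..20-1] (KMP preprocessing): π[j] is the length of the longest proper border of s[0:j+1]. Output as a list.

[0, 0, 1, 2, 3, 0, 0, 1, 0, 0, 0, 0, 0, 1, 1, 2, 3, 0, 0, 0]

π[0] = 0
j=1 s[j]='e': π[1]=0 (border '')
j=2 s[j]='h': π[2]=1 (border 'h')
j=3 s[j]='e': π[3]=2 (border 'he')
j=4 s[j]='h': π[4]=3 (border 'heh')
j=5 s[j]='g': k: 3→1→0; π[5]=0 (border '')
j=6 s[j]='f': π[6]=0 (border '')
j=7 s[j]='h': π[7]=1 (border 'h')
j=8 s[j]='g': k: 1→0; π[8]=0 (border '')
j=9 s[j]='e': π[9]=0 (border '')
j=10 s[j]='g': π[10]=0 (border '')
j=11 s[j]='b': π[11]=0 (border '')
j=12 s[j]='f': π[12]=0 (border '')
j=13 s[j]='h': π[13]=1 (border 'h')
j=14 s[j]='h': k: 1→0; π[14]=1 (border 'h')
j=15 s[j]='e': π[15]=2 (border 'he')
j=16 s[j]='h': π[16]=3 (border 'heh')
j=17 s[j]='d': k: 3→1→0; π[17]=0 (border '')
j=18 s[j]='f': π[18]=0 (border '')
j=19 s[j]='f': π[19]=0 (border '')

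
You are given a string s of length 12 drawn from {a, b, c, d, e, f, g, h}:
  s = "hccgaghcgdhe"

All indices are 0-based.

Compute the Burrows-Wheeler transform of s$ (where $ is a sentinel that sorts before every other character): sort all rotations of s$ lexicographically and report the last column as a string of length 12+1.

rank  rotation       last
    0  $hccgaghcgdhe  e
    1  aghcgdhe$hccg  g
    2  ccgaghcgdhe$h  h
    3  cgaghcgdhe$hc  c
    4  cgdhe$hccgagh  h
    5  dhe$hccgaghcg  g
    6  e$hccgaghcgdh  h
    7  gaghcgdhe$hcc  c
    8  gdhe$hccgaghc  c
    9  ghcgdhe$hccga  a
   10  hccgaghcgdhe$  $
   11  hcgdhe$hccgag  g
   12  he$hccgaghcgd  d

eghchghcca$gd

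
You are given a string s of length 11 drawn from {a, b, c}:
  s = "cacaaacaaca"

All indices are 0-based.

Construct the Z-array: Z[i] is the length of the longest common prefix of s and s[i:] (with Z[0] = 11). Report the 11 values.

Z[0]=11
i=1: outside box; Z[1]=0
i=2: outside box; Z[2]=2 extend→box=[2,4)
i=3: min(r-i=1, Z[1]=0)=0; Z[3]=0
i=4: outside box; Z[4]=0
i=5: outside box; Z[5]=0
i=6: outside box; Z[6]=2 extend→box=[6,8)
i=7: min(r-i=1, Z[1]=0)=0; Z[7]=0
i=8: outside box; Z[8]=0
i=9: outside box; Z[9]=2 extend→box=[9,11)
i=10: min(r-i=1, Z[1]=0)=0; Z[10]=0

[11, 0, 2, 0, 0, 0, 2, 0, 0, 2, 0]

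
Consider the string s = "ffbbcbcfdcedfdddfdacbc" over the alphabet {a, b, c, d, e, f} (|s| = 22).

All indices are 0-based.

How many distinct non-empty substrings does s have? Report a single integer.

228

rank→(start, suffix):
  0 → (18, 'acbc')
  1 → (2, 'bbcbcfdcedfdddfdacbc')
  2 → (20, 'bc')
  3 → (3, 'bcbcfdcedfdddfdacbc')
  4 → (5, 'bcfdcedfdddfdacbc')
  5 → (21, 'c')
  6 → (19, 'cbc')
  7 → (4, 'cbcfdcedfdddfdacbc')
  8 → (9, 'cedfdddfdacbc')
  9 → (6, 'cfdcedfdddfdacbc')
  10 → (17, 'dacbc')
  11 → (8, 'dcedfdddfdacbc')
  12 → (13, 'dddfdacbc')
  13 → (14, 'ddfdacbc')
  14 → (15, 'dfdacbc')
  15 → (11, 'dfdddfdacbc')
  16 → (10, 'edfdddfdacbc')
  17 → (1, 'fbbcbcfdcedfdddfdacbc')
  18 → (16, 'fdacbc')
  19 → (7, 'fdcedfdddfdacbc')
  20 → (12, 'fdddfdacbc')
  21 → (0, 'ffbbcbcfdcedfdddfdacbc')

SA = [18, 2, 20, 3, 5, 21, 19, 4, 9, 6, 17, 8, 13, 14, 15, 11, 10, 1, 16, 7, 12, 0]
[i] adj suffixes → lcp
  [1] 18/2 → 0 ('')
  [2] 2/20 → 1 ('b')
  [3] 20/3 → 2 ('bc')
  [4] 3/5 → 2 ('bc')
  [5] 5/21 → 0 ('')
  [6] 21/19 → 1 ('c')
  [7] 19/4 → 3 ('cbc')
  [8] 4/9 → 1 ('c')
  [9] 9/6 → 1 ('c')
  [10] 6/17 → 0 ('')
  [11] 17/8 → 1 ('d')
  [12] 8/13 → 1 ('d')
  [13] 13/14 → 2 ('dd')
  [14] 14/15 → 1 ('d')
  [15] 15/11 → 3 ('dfd')
  [16] 11/10 → 0 ('')
  [17] 10/1 → 0 ('')
  [18] 1/16 → 1 ('f')
  [19] 16/7 → 2 ('fd')
  [20] 7/12 → 2 ('fd')
  [21] 12/0 → 1 ('f')

n(n+1)/2 = 22·23/2 = 253
Σ LCP = 0 + 0 + 1 + 2 + 2 + 0 + 1 + 3 + 1 + 1 + 0 + 1 + 1 + 2 + 1 + 3 + 0 + 0 + 1 + 2 + 2 + 1 = 25
distinct = 253 − 25 = 228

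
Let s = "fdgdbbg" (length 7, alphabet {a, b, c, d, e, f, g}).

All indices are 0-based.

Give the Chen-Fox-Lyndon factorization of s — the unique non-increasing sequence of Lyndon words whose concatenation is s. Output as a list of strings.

emit factor 1: 'f' (i=0, period=1)
emit factor 2: 'dg' (i=1, period=2)
emit factor 3: 'd' (i=3, period=1)
emit factor 4: 'bbg' (i=4, period=3)

["f", "dg", "d", "bbg"]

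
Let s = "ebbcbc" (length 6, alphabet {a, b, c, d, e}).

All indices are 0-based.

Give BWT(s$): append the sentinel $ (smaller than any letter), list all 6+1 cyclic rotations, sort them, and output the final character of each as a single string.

cecbbb$

rank  rotation last
    0  $ebbcbc  c
    1  bbcbc$e  e
    2  bc$ebbc  c
    3  bcbc$eb  b
    4  c$ebbcb  b
    5  cbc$ebb  b
    6  ebbcbc$  $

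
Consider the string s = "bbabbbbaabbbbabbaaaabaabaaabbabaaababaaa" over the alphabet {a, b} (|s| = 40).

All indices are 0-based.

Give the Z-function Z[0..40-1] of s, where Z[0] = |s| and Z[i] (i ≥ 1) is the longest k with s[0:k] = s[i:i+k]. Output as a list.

Z[0]=40
i=1: fresh scan; Z[1]=1 scan→box=[1,2)
i=2: fresh scan; Z[2]=0
i=3: fresh scan; Z[3]=2 scan→box=[3,5)
i=4: min(r-i=1, Z[1]=1)=1; Z[4]=2 scan→box=[4,6)
i=5: min(r-i=1, Z[1]=1)=1; Z[5]=3 scan→box=[5,8)
i=6: min(r-i=2, Z[1]=1)=1; Z[6]=1
i=7: min(r-i=1, Z[2]=0)=0; Z[7]=0
i=8: fresh scan; Z[8]=0
i=9: fresh scan; Z[9]=2 scan→box=[9,11)
i=10: min(r-i=1, Z[1]=1)=1; Z[10]=2 scan→box=[10,12)
i=11: min(r-i=1, Z[1]=1)=1; Z[11]=5 scan→box=[11,16)
i=12: min(r-i=4, Z[1]=1)=1; Z[12]=1
i=13: min(r-i=3, Z[2]=0)=0; Z[13]=0
i=14: min(r-i=2, Z[3]=2)=2; Z[14]=3 scan→box=[14,17)
i=15: min(r-i=2, Z[1]=1)=1; Z[15]=1
i=16: min(r-i=1, Z[2]=0)=0; Z[16]=0
i=17: fresh scan; Z[17]=0
i=18: fresh scan; Z[18]=0
i=19: fresh scan; Z[19]=0
i=20: fresh scan; Z[20]=1 scan→box=[20,21)
i=21: fresh scan; Z[21]=0
i=22: fresh scan; Z[22]=0
i=23: fresh scan; Z[23]=1 scan→box=[23,24)
i=24: fresh scan; Z[24]=0
i=25: fresh scan; Z[25]=0
i=26: fresh scan; Z[26]=0
i=27: fresh scan; Z[27]=4 scan→box=[27,31)
i=28: min(r-i=3, Z[1]=1)=1; Z[28]=1
i=29: min(r-i=2, Z[2]=0)=0; Z[29]=0
i=30: min(r-i=1, Z[3]=2)=1; Z[30]=1
i=31: fresh scan; Z[31]=0
i=32: fresh scan; Z[32]=0
i=33: fresh scan; Z[33]=0
i=34: fresh scan; Z[34]=1 scan→box=[34,35)
i=35: fresh scan; Z[35]=0
i=36: fresh scan; Z[36]=1 scan→box=[36,37)
i=37: fresh scan; Z[37]=0
i=38: fresh scan; Z[38]=0
i=39: fresh scan; Z[39]=0

[40, 1, 0, 2, 2, 3, 1, 0, 0, 2, 2, 5, 1, 0, 3, 1, 0, 0, 0, 0, 1, 0, 0, 1, 0, 0, 0, 4, 1, 0, 1, 0, 0, 0, 1, 0, 1, 0, 0, 0]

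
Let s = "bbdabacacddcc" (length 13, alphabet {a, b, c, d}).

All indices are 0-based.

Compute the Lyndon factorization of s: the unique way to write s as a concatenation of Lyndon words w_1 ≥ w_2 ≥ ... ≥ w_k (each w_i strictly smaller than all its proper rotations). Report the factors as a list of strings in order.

["bbd", "abacacddcc"]

emit factor 1: 'bbd' (i=0, period=3)
emit factor 2: 'abacacddcc' (i=3, period=10)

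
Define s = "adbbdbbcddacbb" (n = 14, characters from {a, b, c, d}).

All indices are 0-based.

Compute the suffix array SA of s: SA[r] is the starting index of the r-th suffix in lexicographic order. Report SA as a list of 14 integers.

rank→(start, suffix):
  0 → (10, 'acbb')
  1 → (0, 'adbbdbbcddacbb')
  2 → (13, 'b')
  3 → (12, 'bb')
  4 → (5, 'bbcddacbb')
  5 → (2, 'bbdbbcddacbb')
  6 → (6, 'bcddacbb')
  7 → (3, 'bdbbcddacbb')
  8 → (11, 'cbb')
  9 → (7, 'cddacbb')
  10 → (9, 'dacbb')
  11 → (4, 'dbbcddacbb')
  12 → (1, 'dbbdbbcddacbb')
  13 → (8, 'ddacbb')

[10, 0, 13, 12, 5, 2, 6, 3, 11, 7, 9, 4, 1, 8]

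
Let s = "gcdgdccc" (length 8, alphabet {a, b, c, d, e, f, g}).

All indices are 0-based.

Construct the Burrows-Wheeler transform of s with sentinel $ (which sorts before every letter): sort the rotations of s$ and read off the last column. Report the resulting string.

rank  rotation   last
    0  $gcdgdccc  c
    1  c$gcdgdcc  c
    2  cc$gcdgdc  c
    3  ccc$gcdgd  d
    4  cdgdccc$g  g
    5  dccc$gcdg  g
    6  dgdccc$gc  c
    7  gcdgdccc$  $
    8  gdccc$gcd  d

cccdggc$d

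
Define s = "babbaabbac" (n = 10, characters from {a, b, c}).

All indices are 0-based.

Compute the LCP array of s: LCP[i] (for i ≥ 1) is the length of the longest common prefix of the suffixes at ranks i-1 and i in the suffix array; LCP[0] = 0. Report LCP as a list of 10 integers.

sorted suffixes:
  #0 SA[0]=4  'aabbac'
  #1 SA[1]=1  'abbaabbac'
  #2 SA[2]=5  'abbac'
  #3 SA[3]=8  'ac'
  #4 SA[4]=3  'baabbac'
  #5 SA[5]=0  'babbaabbac'
  #6 SA[6]=7  'bac'
  #7 SA[7]=2  'bbaabbac'
  #8 SA[8]=6  'bbac'
  #9 SA[9]=9  'c'

SA = [4, 1, 5, 8, 3, 0, 7, 2, 6, 9]
[i] adj suffixes → lcp
  [1] 4/1 → 1 ('a')
  [2] 1/5 → 4 ('abba')
  [3] 5/8 → 1 ('a')
  [4] 8/3 → 0 ('')
  [5] 3/0 → 2 ('ba')
  [6] 0/7 → 2 ('ba')
  [7] 7/2 → 1 ('b')
  [8] 2/6 → 3 ('bba')
  [9] 6/9 → 0 ('')

[0, 1, 4, 1, 0, 2, 2, 1, 3, 0]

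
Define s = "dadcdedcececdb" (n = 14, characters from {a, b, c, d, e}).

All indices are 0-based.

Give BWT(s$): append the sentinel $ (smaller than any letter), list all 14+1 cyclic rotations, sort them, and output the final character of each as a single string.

bddeded$caecccd

rank  rotation         last
    0  $dadcdedcececdb  b
    1  adcdedcececdb$d  d
    2  b$dadcdedcececd  d
    3  cdb$dadcdedcece  e
    4  cdedcececdb$dad  d
    5  cecdb$dadcdedce  e
    6  cececdb$dadcded  d
    7  dadcdedcececdb$  $
    8  db$dadcdedcecec  c
    9  dcdedcececdb$da  a
   10  dcececdb$dadcde  e
   11  dedcececdb$dadc  c
   12  ecdb$dadcdedcec  c
   13  ececdb$dadcdedc  c
   14  edcececdb$dadcd  d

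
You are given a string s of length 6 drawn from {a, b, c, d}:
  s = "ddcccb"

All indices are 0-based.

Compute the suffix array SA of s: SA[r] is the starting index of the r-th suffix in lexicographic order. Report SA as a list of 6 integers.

[5, 4, 3, 2, 1, 0]

rank→(start, suffix):
  0 → (5, 'b')
  1 → (4, 'cb')
  2 → (3, 'ccb')
  3 → (2, 'cccb')
  4 → (1, 'dcccb')
  5 → (0, 'ddcccb')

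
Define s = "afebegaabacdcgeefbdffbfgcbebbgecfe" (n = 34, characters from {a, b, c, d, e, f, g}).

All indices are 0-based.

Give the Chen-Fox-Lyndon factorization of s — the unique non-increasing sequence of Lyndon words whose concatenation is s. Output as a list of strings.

["afebeg", "aabacdcgeefbdffbfgcbebbgecfe"]

emit factor 1: 'afebeg' (i=0, period=6)
emit factor 2: 'aabacdcgeefbdffbfgcbebbgecfe' (i=6, period=28)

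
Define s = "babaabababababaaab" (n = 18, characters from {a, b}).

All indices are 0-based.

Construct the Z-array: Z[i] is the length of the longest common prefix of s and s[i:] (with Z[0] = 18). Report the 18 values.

[18, 0, 2, 0, 0, 4, 0, 4, 0, 4, 0, 5, 0, 2, 0, 0, 0, 1]

Z[0]=18
i=1: i≥r, start 0; Z[1]=0
i=2: i≥r, start 0; Z[2]=2 scan→box=[2,4)
i=3: min(r-i=1, Z[1]=0)=0; Z[3]=0
i=4: i≥r, start 0; Z[4]=0
i=5: i≥r, start 0; Z[5]=4 scan→box=[5,9)
i=6: min(r-i=3, Z[1]=0)=0; Z[6]=0
i=7: min(r-i=2, Z[2]=2)=2; Z[7]=4 scan→box=[7,11)
i=8: min(r-i=3, Z[1]=0)=0; Z[8]=0
i=9: min(r-i=2, Z[2]=2)=2; Z[9]=4 scan→box=[9,13)
i=10: min(r-i=3, Z[1]=0)=0; Z[10]=0
i=11: min(r-i=2, Z[2]=2)=2; Z[11]=5 scan→box=[11,16)
i=12: min(r-i=4, Z[1]=0)=0; Z[12]=0
i=13: min(r-i=3, Z[2]=2)=2; Z[13]=2
i=14: min(r-i=2, Z[3]=0)=0; Z[14]=0
i=15: min(r-i=1, Z[4]=0)=0; Z[15]=0
i=16: i≥r, start 0; Z[16]=0
i=17: i≥r, start 0; Z[17]=1 scan→box=[17,18)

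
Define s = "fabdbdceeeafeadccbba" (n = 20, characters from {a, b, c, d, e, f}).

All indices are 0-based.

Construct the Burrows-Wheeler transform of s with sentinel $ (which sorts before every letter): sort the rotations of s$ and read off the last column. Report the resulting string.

abfeebcadcddbabfeec$a

rank  rotation               last
    0  $fabdbdceeeafeadccbba  a
    1  a$fabdbdceeeafeadccbb  b
    2  abdbdceeeafeadccbba$f  f
    3  adccbba$fabdbdceeeafe  e
    4  afeadccbba$fabdbdceee  e
    5  ba$fabdbdceeeafeadccb  b
    6  bba$fabdbdceeeafeadcc  c
    7  bdbdceeeafeadccbba$fa  a
    8  bdceeeafeadccbba$fabd  d
    9  cbba$fabdbdceeeafeadc  c
   10  ccbba$fabdbdceeeafead  d
   11  ceeeafeadccbba$fabdbd  d
   12  dbdceeeafeadccbba$fab  b
   13  dccbba$fabdbdceeeafea  a
   14  dceeeafeadccbba$fabdb  b
   15  eadccbba$fabdbdceeeaf  f
   16  eafeadccbba$fabdbdcee  e
   17  eeafeadccbba$fabdbdce  e
   18  eeeafeadccbba$fabdbdc  c
   19  fabdbdceeeafeadccbba$  $
   20  feadccbba$fabdbdceeea  a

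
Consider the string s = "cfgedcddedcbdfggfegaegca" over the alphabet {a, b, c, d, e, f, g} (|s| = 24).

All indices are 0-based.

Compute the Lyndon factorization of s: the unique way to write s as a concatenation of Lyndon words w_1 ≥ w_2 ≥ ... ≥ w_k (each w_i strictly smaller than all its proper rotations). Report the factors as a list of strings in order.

emit factor 1: 'cfged' (i=0, period=5)
emit factor 2: 'cdded' (i=5, period=5)
emit factor 3: 'c' (i=10, period=1)
emit factor 4: 'bdfggfeg' (i=11, period=8)
emit factor 5: 'aegc' (i=19, period=4)
emit factor 6: 'a' (i=23, period=1)

["cfged", "cdded", "c", "bdfggfeg", "aegc", "a"]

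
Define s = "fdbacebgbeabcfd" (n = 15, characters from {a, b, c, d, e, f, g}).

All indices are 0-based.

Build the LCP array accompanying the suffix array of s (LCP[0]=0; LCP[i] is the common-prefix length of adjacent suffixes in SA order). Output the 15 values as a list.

[0, 1, 0, 1, 1, 1, 0, 1, 0, 1, 0, 1, 0, 2, 0]

rank | idx | suffix
   0 |  10 | abcfd
   1 |   3 | acebgbeabcfd
   2 |   2 | bacebgbeabcfd
   3 |  11 | bcfd
   4 |   8 | beabcfd
   5 |   6 | bgbeabcfd
   6 |   4 | cebgbeabcfd
   7 |  12 | cfd
   8 |  14 | d
   9 |   1 | dbacebgbeabcfd
  10 |   9 | eabcfd
  11 |   5 | ebgbeabcfd
  12 |  13 | fd
  13 |   0 | fdbacebgbeabcfd
  14 |   7 | gbeabcfd

SA = [10, 3, 2, 11, 8, 6, 4, 12, 14, 1, 9, 5, 13, 0, 7]
[i] adj suffixes → lcp
  [1] 10/3 → 1 ('a')
  [2] 3/2 → 0 ('')
  [3] 2/11 → 1 ('b')
  [4] 11/8 → 1 ('b')
  [5] 8/6 → 1 ('b')
  [6] 6/4 → 0 ('')
  [7] 4/12 → 1 ('c')
  [8] 12/14 → 0 ('')
  [9] 14/1 → 1 ('d')
  [10] 1/9 → 0 ('')
  [11] 9/5 → 1 ('e')
  [12] 5/13 → 0 ('')
  [13] 13/0 → 2 ('fd')
  [14] 0/7 → 0 ('')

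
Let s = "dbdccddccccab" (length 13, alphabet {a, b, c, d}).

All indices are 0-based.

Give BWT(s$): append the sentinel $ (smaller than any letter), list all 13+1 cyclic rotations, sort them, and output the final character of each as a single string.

rank  rotation        last
    0  $dbdccddccccab  b
    1  ab$dbdccddcccc  c
    2  b$dbdccddcccca  a
    3  bdccddccccab$d  d
    4  cab$dbdccddccc  c
    5  ccab$dbdccddcc  c
    6  cccab$dbdccddc  c
    7  ccccab$dbdccdd  d
    8  ccddccccab$dbd  d
    9  cddccccab$dbdc  c
   10  dbdccddccccab$  $
   11  dccccab$dbdccd  d
   12  dccddccccab$db  b
   13  ddccccab$dbdcc  c

bcadcccddc$dbc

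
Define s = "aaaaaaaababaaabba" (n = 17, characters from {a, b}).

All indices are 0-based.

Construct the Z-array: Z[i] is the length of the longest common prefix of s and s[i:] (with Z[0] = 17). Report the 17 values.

Z[0]=17
i=1: fresh scan; Z[1]=7 grow→box=[1,8)
i=2: min(r-i=6, Z[1]=7)=6; Z[2]=6
i=3: min(r-i=5, Z[2]=6)=5; Z[3]=5
i=4: min(r-i=4, Z[3]=5)=4; Z[4]=4
i=5: min(r-i=3, Z[4]=4)=3; Z[5]=3
i=6: min(r-i=2, Z[5]=3)=2; Z[6]=2
i=7: min(r-i=1, Z[6]=2)=1; Z[7]=1
i=8: fresh scan; Z[8]=0
i=9: fresh scan; Z[9]=1 grow→box=[9,10)
i=10: fresh scan; Z[10]=0
i=11: fresh scan; Z[11]=3 grow→box=[11,14)
i=12: min(r-i=2, Z[1]=7)=2; Z[12]=2
i=13: min(r-i=1, Z[2]=6)=1; Z[13]=1
i=14: fresh scan; Z[14]=0
i=15: fresh scan; Z[15]=0
i=16: fresh scan; Z[16]=1 grow→box=[16,17)

[17, 7, 6, 5, 4, 3, 2, 1, 0, 1, 0, 3, 2, 1, 0, 0, 1]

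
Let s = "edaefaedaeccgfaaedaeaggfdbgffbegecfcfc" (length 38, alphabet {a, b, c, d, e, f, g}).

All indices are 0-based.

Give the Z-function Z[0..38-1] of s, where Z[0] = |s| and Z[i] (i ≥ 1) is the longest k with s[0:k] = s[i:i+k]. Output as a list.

Z[0]=38
i=1: outside box; Z[1]=0
i=2: outside box; Z[2]=0
i=3: outside box; Z[3]=1 extend→box=[3,4)
i=4: outside box; Z[4]=0
i=5: outside box; Z[5]=0
i=6: outside box; Z[6]=4 extend→box=[6,10)
i=7: min(r-i=3, Z[1]=0)=0; Z[7]=0
i=8: min(r-i=2, Z[2]=0)=0; Z[8]=0
i=9: min(r-i=1, Z[3]=1)=1; Z[9]=1
i=10: outside box; Z[10]=0
i=11: outside box; Z[11]=0
i=12: outside box; Z[12]=0
i=13: outside box; Z[13]=0
i=14: outside box; Z[14]=0
i=15: outside box; Z[15]=0
i=16: outside box; Z[16]=4 extend→box=[16,20)
i=17: min(r-i=3, Z[1]=0)=0; Z[17]=0
i=18: min(r-i=2, Z[2]=0)=0; Z[18]=0
i=19: min(r-i=1, Z[3]=1)=1; Z[19]=1
i=20: outside box; Z[20]=0
i=21: outside box; Z[21]=0
i=22: outside box; Z[22]=0
i=23: outside box; Z[23]=0
i=24: outside box; Z[24]=0
i=25: outside box; Z[25]=0
i=26: outside box; Z[26]=0
i=27: outside box; Z[27]=0
i=28: outside box; Z[28]=0
i=29: outside box; Z[29]=0
i=30: outside box; Z[30]=1 extend→box=[30,31)
i=31: outside box; Z[31]=0
i=32: outside box; Z[32]=1 extend→box=[32,33)
i=33: outside box; Z[33]=0
i=34: outside box; Z[34]=0
i=35: outside box; Z[35]=0
i=36: outside box; Z[36]=0
i=37: outside box; Z[37]=0

[38, 0, 0, 1, 0, 0, 4, 0, 0, 1, 0, 0, 0, 0, 0, 0, 4, 0, 0, 1, 0, 0, 0, 0, 0, 0, 0, 0, 0, 0, 1, 0, 1, 0, 0, 0, 0, 0]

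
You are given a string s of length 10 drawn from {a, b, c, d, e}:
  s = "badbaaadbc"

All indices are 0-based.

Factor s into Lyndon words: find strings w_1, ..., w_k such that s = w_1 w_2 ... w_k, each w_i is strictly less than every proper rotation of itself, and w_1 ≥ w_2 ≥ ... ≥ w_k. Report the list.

["b", "adb", "aaadbc"]

emit factor 1: 'b' (i=0, period=1)
emit factor 2: 'adb' (i=1, period=3)
emit factor 3: 'aaadbc' (i=4, period=6)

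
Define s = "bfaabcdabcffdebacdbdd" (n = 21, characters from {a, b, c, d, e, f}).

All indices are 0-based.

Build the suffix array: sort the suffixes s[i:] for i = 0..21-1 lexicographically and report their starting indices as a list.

rank | idx | suffix
   0 |   2 | aabcdabcffdebacdbdd
   1 |   3 | abcdabcffdebacdbdd
   2 |   7 | abcffdebacdbdd
   3 |  15 | acdbdd
   4 |  14 | bacdbdd
   5 |   4 | bcdabcffdebacdbdd
   6 |   8 | bcffdebacdbdd
   7 |  18 | bdd
   8 |   0 | bfaabcdabcffdebacdbdd
   9 |   5 | cdabcffdebacdbdd
  10 |  16 | cdbdd
  11 |   9 | cffdebacdbdd
  12 |  20 | d
  13 |   6 | dabcffdebacdbdd
  14 |  17 | dbdd
  15 |  19 | dd
  16 |  12 | debacdbdd
  17 |  13 | ebacdbdd
  18 |   1 | faabcdabcffdebacdbdd
  19 |  11 | fdebacdbdd
  20 |  10 | ffdebacdbdd

[2, 3, 7, 15, 14, 4, 8, 18, 0, 5, 16, 9, 20, 6, 17, 19, 12, 13, 1, 11, 10]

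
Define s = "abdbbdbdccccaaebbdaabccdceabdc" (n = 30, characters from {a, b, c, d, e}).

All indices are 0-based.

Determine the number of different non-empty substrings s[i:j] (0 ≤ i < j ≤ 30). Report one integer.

rank | idx | suffix
   0 |  18 | aabccdceabdc
   1 |  12 | aaebbdaabccdceabdc
   2 |  19 | abccdceabdc
   3 |   0 | abdbbdbdccccaaebbdaabccdceabdc
   4 |  26 | abdc
   5 |  13 | aebbdaabccdceabdc
   6 |  15 | bbdaabccdceabdc
   7 |   3 | bbdbdccccaaebbdaabccdceabdc
   8 |  20 | bccdceabdc
   9 |  16 | bdaabccdceabdc
  10 |   1 | bdbbdbdccccaaebbdaabccdceabdc
  11 |   4 | bdbdccccaaebbdaabccdceabdc
  12 |  27 | bdc
  13 |   6 | bdccccaaebbdaabccdceabdc
  14 |  29 | c
  15 |  11 | caaebbdaabccdceabdc
  16 |  10 | ccaaebbdaabccdceabdc
  17 |   9 | cccaaebbdaabccdceabdc
  18 |   8 | ccccaaebbdaabccdceabdc
  19 |  21 | ccdceabdc
  20 |  22 | cdceabdc
  21 |  24 | ceabdc
  22 |  17 | daabccdceabdc
  23 |   2 | dbbdbdccccaaebbdaabccdceabdc
  24 |   5 | dbdccccaaebbdaabccdceabdc
  25 |  28 | dc
  26 |   7 | dccccaaebbdaabccdceabdc
  27 |  23 | dceabdc
  28 |  25 | eabdc
  29 |  14 | ebbdaabccdceabdc

SA = [18, 12, 19, 0, 26, 13, 15, 3, 20, 16, 1, 4, 27, 6, 29, 11, 10, 9, 8, 21, 22, 24, 17, 2, 5, 28, 7, 23, 25, 14]
rank  pair      lcp
   1  s[18:],s[12:]  2  'aa'
   2  s[12:],s[19:]  1  'a'
   3  s[19:],s[0:]  2  'ab'
   4  s[0:],s[26:]  3  'abd'
   5  s[26:],s[13:]  1  'a'
   6  s[13:],s[15:]  0  ''
   7  s[15:],s[3:]  3  'bbd'
   8  s[3:],s[20:]  1  'b'
   9  s[20:],s[16:]  1  'b'
  10  s[16:],s[1:]  2  'bd'
  11  s[1:],s[4:]  3  'bdb'
  12  s[4:],s[27:]  2  'bd'
  13  s[27:],s[6:]  3  'bdc'
  14  s[6:],s[29:]  0  ''
  15  s[29:],s[11:]  1  'c'
  16  s[11:],s[10:]  1  'c'
  17  s[10:],s[9:]  2  'cc'
  18  s[9:],s[8:]  3  'ccc'
  19  s[8:],s[21:]  2  'cc'
  20  s[21:],s[22:]  1  'c'
  21  s[22:],s[24:]  1  'c'
  22  s[24:],s[17:]  0  ''
  23  s[17:],s[2:]  1  'd'
  24  s[2:],s[5:]  2  'db'
  25  s[5:],s[28:]  1  'd'
  26  s[28:],s[7:]  2  'dc'
  27  s[7:],s[23:]  2  'dc'
  28  s[23:],s[25:]  0  ''
  29  s[25:],s[14:]  1  'e'

n(n+1)/2 = 30·31/2 = 465
Σ LCP = 0 + 2 + 1 + 2 + 3 + 1 + 0 + 3 + 1 + 1 + 2 + 3 + 2 + 3 + 0 + 1 + 1 + 2 + 3 + 2 + 1 + 1 + 0 + 1 + 2 + 1 + 2 + 2 + 0 + 1 = 44
distinct = 465 − 44 = 421

421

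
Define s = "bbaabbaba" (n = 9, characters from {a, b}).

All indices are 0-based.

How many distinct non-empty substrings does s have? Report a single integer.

rank | idx | suffix
   0 |   8 | a
   1 |   2 | aabbaba
   2 |   6 | aba
   3 |   3 | abbaba
   4 |   7 | ba
   5 |   1 | baabbaba
   6 |   5 | baba
   7 |   0 | bbaabbaba
   8 |   4 | bbaba

SA = [8, 2, 6, 3, 7, 1, 5, 0, 4]
[i] adj suffixes → lcp
  [1] 8/2 → 1 ('a')
  [2] 2/6 → 1 ('a')
  [3] 6/3 → 2 ('ab')
  [4] 3/7 → 0 ('')
  [5] 7/1 → 2 ('ba')
  [6] 1/5 → 2 ('ba')
  [7] 5/0 → 1 ('b')
  [8] 0/4 → 3 ('bba')

n(n+1)/2 = 9·10/2 = 45
Σ LCP = 0 + 1 + 1 + 2 + 0 + 2 + 2 + 1 + 3 = 12
distinct = 45 − 12 = 33

33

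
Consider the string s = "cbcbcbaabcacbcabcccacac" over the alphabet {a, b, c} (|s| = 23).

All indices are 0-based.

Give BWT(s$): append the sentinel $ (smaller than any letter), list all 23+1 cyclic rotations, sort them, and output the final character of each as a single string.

rank  rotation                  last
    0  $cbcbcbaabcacbcabcccacac  c
    1  aabcacbcabcccacac$cbcbcb  b
    2  abcacbcabcccacac$cbcbcba  a
    3  abcccacac$cbcbcbaabcacbc  c
    4  ac$cbcbcbaabcacbcabcccac  c
    5  acac$cbcbcbaabcacbcabccc  c
    6  acbcabcccacac$cbcbcbaabc  c
    7  baabcacbcabcccacac$cbcbc  c
    8  bcabcccacac$cbcbcbaabcac  c
    9  bcacbcabcccacac$cbcbcbaa  a
   10  bcbaabcacbcabcccacac$cbc  c
   11  bcbcbaabcacbcabcccacac$c  c
   12  bcccacac$cbcbcbaabcacbca  a
   13  c$cbcbcbaabcacbcabcccaca  a
   14  cabcccacac$cbcbcbaabcacb  b
   15  cac$cbcbcbaabcacbcabccca  a
   16  cacac$cbcbcbaabcacbcabcc  c
   17  cacbcabcccacac$cbcbcbaab  b
   18  cbaabcacbcabcccacac$cbcb  b
   19  cbcabcccacac$cbcbcbaabca  a
   20  cbcbaabcacbcabcccacac$cb  b
   21  cbcbcbaabcacbcabcccacac$  $
   22  ccacac$cbcbcbaabcacbcabc  c
   23  cccacac$cbcbcbaabcacbcab  b

cbaccccccaccaabacbbab$cb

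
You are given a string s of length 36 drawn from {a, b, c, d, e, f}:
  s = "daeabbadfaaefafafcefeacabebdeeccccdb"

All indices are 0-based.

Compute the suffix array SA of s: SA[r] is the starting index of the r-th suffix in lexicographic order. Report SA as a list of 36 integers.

rank | idx | suffix
   0 |   9 | aaefafafcefeacabebdeeccccdb
   1 |   3 | abbadfaaefafafcefeacabebdeeccccdb
   2 |  23 | abebdeeccccdb
   3 |  21 | acabebdeeccccdb
   4 |   6 | adfaaefafafcefeacabebdeeccccdb
   5 |   1 | aeabbadfaaefafafcefeacabebdeeccccdb
   6 |  10 | aefafafcefeacabebdeeccccdb
   7 |  13 | afafcefeacabebdeeccccdb
   8 |  15 | afcefeacabebdeeccccdb
   9 |  35 | b
  10 |   5 | badfaaefafafcefeacabebdeeccccdb
  11 |   4 | bbadfaaefafafcefeacabebdeeccccdb
  12 |  26 | bdeeccccdb
  13 |  24 | bebdeeccccdb
  14 |  22 | cabebdeeccccdb
  15 |  30 | ccccdb
  16 |  31 | cccdb
  17 |  32 | ccdb
  18 |  33 | cdb
  19 |  17 | cefeacabebdeeccccdb
  20 |   0 | daeabbadfaaefafafcefeacabebdeeccccdb
  21 |  34 | db
  22 |  27 | deeccccdb
  23 |   7 | dfaaefafafcefeacabebdeeccccdb
  24 |   2 | eabbadfaaefafafcefeacabebdeeccccdb
  25 |  20 | eacabebdeeccccdb
  26 |  25 | ebdeeccccdb
  27 |  29 | eccccdb
  28 |  28 | eeccccdb
  29 |  11 | efafafcefeacabebdeeccccdb
  30 |  18 | efeacabebdeeccccdb
  31 |   8 | faaefafafcefeacabebdeeccccdb
  32 |  12 | fafafcefeacabebdeeccccdb
  33 |  14 | fafcefeacabebdeeccccdb
  34 |  16 | fcefeacabebdeeccccdb
  35 |  19 | feacabebdeeccccdb

[9, 3, 23, 21, 6, 1, 10, 13, 15, 35, 5, 4, 26, 24, 22, 30, 31, 32, 33, 17, 0, 34, 27, 7, 2, 20, 25, 29, 28, 11, 18, 8, 12, 14, 16, 19]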